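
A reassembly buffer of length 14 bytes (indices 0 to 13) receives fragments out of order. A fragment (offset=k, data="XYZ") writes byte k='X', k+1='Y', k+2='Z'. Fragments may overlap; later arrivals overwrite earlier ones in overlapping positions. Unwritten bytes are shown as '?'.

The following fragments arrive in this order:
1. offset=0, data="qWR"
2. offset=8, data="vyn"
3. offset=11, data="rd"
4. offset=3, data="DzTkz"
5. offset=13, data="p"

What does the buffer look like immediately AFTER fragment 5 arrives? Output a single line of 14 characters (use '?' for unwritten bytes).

Fragment 1: offset=0 data="qWR" -> buffer=qWR???????????
Fragment 2: offset=8 data="vyn" -> buffer=qWR?????vyn???
Fragment 3: offset=11 data="rd" -> buffer=qWR?????vynrd?
Fragment 4: offset=3 data="DzTkz" -> buffer=qWRDzTkzvynrd?
Fragment 5: offset=13 data="p" -> buffer=qWRDzTkzvynrdp

Answer: qWRDzTkzvynrdp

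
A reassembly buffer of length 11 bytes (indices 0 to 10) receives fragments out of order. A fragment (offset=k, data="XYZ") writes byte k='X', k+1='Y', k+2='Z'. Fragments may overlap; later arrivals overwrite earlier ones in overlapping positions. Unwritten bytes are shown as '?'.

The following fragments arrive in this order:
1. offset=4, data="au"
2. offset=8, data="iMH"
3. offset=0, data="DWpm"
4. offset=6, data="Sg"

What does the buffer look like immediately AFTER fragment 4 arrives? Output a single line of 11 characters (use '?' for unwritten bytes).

Answer: DWpmauSgiMH

Derivation:
Fragment 1: offset=4 data="au" -> buffer=????au?????
Fragment 2: offset=8 data="iMH" -> buffer=????au??iMH
Fragment 3: offset=0 data="DWpm" -> buffer=DWpmau??iMH
Fragment 4: offset=6 data="Sg" -> buffer=DWpmauSgiMH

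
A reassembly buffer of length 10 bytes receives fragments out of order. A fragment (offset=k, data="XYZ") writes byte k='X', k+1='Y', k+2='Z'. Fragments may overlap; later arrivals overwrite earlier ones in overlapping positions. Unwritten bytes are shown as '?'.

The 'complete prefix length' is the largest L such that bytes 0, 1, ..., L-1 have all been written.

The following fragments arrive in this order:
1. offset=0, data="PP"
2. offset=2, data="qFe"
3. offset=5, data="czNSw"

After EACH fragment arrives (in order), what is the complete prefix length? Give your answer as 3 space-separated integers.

Fragment 1: offset=0 data="PP" -> buffer=PP???????? -> prefix_len=2
Fragment 2: offset=2 data="qFe" -> buffer=PPqFe????? -> prefix_len=5
Fragment 3: offset=5 data="czNSw" -> buffer=PPqFeczNSw -> prefix_len=10

Answer: 2 5 10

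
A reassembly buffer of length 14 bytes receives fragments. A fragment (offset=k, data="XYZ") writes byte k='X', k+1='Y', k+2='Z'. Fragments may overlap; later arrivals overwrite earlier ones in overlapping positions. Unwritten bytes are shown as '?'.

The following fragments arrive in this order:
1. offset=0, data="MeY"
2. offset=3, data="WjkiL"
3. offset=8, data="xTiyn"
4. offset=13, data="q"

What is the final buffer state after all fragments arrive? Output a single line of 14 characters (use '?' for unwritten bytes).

Answer: MeYWjkiLxTiynq

Derivation:
Fragment 1: offset=0 data="MeY" -> buffer=MeY???????????
Fragment 2: offset=3 data="WjkiL" -> buffer=MeYWjkiL??????
Fragment 3: offset=8 data="xTiyn" -> buffer=MeYWjkiLxTiyn?
Fragment 4: offset=13 data="q" -> buffer=MeYWjkiLxTiynq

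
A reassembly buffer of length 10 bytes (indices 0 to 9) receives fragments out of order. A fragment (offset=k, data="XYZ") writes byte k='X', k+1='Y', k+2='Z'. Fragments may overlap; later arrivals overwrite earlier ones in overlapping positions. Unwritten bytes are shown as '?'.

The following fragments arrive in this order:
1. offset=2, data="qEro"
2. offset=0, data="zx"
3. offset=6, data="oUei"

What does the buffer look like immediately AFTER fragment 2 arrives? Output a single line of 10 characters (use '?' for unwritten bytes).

Answer: zxqEro????

Derivation:
Fragment 1: offset=2 data="qEro" -> buffer=??qEro????
Fragment 2: offset=0 data="zx" -> buffer=zxqEro????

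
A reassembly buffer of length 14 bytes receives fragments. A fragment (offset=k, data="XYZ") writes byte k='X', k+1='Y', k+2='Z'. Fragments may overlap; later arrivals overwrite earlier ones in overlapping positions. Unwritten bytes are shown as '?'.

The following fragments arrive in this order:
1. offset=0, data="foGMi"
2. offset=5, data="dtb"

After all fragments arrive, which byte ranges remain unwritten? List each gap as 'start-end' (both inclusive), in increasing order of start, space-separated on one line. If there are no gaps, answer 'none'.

Fragment 1: offset=0 len=5
Fragment 2: offset=5 len=3
Gaps: 8-13

Answer: 8-13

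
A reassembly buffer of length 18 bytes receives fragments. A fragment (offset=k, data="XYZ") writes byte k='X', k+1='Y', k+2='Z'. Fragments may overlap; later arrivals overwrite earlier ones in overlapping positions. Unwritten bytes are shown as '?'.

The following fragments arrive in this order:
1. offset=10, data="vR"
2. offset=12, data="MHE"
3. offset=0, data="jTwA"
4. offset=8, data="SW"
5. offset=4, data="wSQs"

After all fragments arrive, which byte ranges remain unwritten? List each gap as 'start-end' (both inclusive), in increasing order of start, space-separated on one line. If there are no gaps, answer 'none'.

Fragment 1: offset=10 len=2
Fragment 2: offset=12 len=3
Fragment 3: offset=0 len=4
Fragment 4: offset=8 len=2
Fragment 5: offset=4 len=4
Gaps: 15-17

Answer: 15-17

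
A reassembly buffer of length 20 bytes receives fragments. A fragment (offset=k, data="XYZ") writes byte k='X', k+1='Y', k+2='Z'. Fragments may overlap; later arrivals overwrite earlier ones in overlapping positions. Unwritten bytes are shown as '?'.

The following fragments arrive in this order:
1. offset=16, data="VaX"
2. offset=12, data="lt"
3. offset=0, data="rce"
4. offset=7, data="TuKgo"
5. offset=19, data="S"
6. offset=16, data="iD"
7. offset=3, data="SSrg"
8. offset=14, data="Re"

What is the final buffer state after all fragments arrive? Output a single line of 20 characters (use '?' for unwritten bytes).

Answer: rceSSrgTuKgoltReiDXS

Derivation:
Fragment 1: offset=16 data="VaX" -> buffer=????????????????VaX?
Fragment 2: offset=12 data="lt" -> buffer=????????????lt??VaX?
Fragment 3: offset=0 data="rce" -> buffer=rce?????????lt??VaX?
Fragment 4: offset=7 data="TuKgo" -> buffer=rce????TuKgolt??VaX?
Fragment 5: offset=19 data="S" -> buffer=rce????TuKgolt??VaXS
Fragment 6: offset=16 data="iD" -> buffer=rce????TuKgolt??iDXS
Fragment 7: offset=3 data="SSrg" -> buffer=rceSSrgTuKgolt??iDXS
Fragment 8: offset=14 data="Re" -> buffer=rceSSrgTuKgoltReiDXS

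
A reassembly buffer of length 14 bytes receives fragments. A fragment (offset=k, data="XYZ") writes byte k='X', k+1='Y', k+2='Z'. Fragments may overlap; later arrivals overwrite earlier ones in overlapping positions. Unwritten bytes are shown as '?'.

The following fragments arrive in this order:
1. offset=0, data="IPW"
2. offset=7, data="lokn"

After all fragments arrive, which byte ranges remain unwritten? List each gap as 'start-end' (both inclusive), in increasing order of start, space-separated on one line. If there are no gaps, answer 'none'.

Fragment 1: offset=0 len=3
Fragment 2: offset=7 len=4
Gaps: 3-6 11-13

Answer: 3-6 11-13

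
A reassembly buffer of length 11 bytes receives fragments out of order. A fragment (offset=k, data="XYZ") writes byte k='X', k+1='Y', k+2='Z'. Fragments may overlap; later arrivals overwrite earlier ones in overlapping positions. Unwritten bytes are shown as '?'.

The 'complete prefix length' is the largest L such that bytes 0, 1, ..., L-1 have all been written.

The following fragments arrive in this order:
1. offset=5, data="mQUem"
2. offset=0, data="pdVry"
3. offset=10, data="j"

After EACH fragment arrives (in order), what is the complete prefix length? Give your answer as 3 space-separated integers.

Answer: 0 10 11

Derivation:
Fragment 1: offset=5 data="mQUem" -> buffer=?????mQUem? -> prefix_len=0
Fragment 2: offset=0 data="pdVry" -> buffer=pdVrymQUem? -> prefix_len=10
Fragment 3: offset=10 data="j" -> buffer=pdVrymQUemj -> prefix_len=11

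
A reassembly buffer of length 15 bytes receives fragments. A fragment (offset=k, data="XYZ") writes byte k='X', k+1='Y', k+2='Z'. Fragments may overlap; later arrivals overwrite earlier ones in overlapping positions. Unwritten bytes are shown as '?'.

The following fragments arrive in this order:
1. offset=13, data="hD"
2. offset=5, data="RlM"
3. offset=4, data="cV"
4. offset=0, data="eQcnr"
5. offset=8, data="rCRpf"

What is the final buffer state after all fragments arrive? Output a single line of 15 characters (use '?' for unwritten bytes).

Answer: eQcnrVlMrCRpfhD

Derivation:
Fragment 1: offset=13 data="hD" -> buffer=?????????????hD
Fragment 2: offset=5 data="RlM" -> buffer=?????RlM?????hD
Fragment 3: offset=4 data="cV" -> buffer=????cVlM?????hD
Fragment 4: offset=0 data="eQcnr" -> buffer=eQcnrVlM?????hD
Fragment 5: offset=8 data="rCRpf" -> buffer=eQcnrVlMrCRpfhD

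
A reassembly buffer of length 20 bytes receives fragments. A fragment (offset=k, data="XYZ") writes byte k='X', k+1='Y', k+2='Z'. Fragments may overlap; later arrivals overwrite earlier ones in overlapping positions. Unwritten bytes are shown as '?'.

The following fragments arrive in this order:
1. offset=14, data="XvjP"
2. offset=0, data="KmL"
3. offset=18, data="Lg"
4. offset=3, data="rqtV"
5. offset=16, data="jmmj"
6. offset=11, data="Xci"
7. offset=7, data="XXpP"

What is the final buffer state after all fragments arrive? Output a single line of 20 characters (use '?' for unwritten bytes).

Answer: KmLrqtVXXpPXciXvjmmj

Derivation:
Fragment 1: offset=14 data="XvjP" -> buffer=??????????????XvjP??
Fragment 2: offset=0 data="KmL" -> buffer=KmL???????????XvjP??
Fragment 3: offset=18 data="Lg" -> buffer=KmL???????????XvjPLg
Fragment 4: offset=3 data="rqtV" -> buffer=KmLrqtV???????XvjPLg
Fragment 5: offset=16 data="jmmj" -> buffer=KmLrqtV???????Xvjmmj
Fragment 6: offset=11 data="Xci" -> buffer=KmLrqtV????XciXvjmmj
Fragment 7: offset=7 data="XXpP" -> buffer=KmLrqtVXXpPXciXvjmmj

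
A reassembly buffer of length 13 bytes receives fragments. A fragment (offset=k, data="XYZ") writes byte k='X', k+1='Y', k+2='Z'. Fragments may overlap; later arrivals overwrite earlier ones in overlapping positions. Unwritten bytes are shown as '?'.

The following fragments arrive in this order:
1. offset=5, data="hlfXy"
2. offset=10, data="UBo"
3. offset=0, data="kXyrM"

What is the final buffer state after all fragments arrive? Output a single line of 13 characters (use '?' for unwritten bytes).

Answer: kXyrMhlfXyUBo

Derivation:
Fragment 1: offset=5 data="hlfXy" -> buffer=?????hlfXy???
Fragment 2: offset=10 data="UBo" -> buffer=?????hlfXyUBo
Fragment 3: offset=0 data="kXyrM" -> buffer=kXyrMhlfXyUBo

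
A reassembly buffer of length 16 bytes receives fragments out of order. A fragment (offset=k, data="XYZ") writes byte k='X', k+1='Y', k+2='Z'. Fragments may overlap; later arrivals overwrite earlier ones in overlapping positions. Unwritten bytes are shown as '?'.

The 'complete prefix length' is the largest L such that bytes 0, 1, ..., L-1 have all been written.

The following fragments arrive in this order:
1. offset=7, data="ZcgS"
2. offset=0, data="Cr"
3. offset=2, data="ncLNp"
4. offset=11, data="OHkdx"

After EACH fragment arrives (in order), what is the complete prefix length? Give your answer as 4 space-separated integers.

Answer: 0 2 11 16

Derivation:
Fragment 1: offset=7 data="ZcgS" -> buffer=???????ZcgS????? -> prefix_len=0
Fragment 2: offset=0 data="Cr" -> buffer=Cr?????ZcgS????? -> prefix_len=2
Fragment 3: offset=2 data="ncLNp" -> buffer=CrncLNpZcgS????? -> prefix_len=11
Fragment 4: offset=11 data="OHkdx" -> buffer=CrncLNpZcgSOHkdx -> prefix_len=16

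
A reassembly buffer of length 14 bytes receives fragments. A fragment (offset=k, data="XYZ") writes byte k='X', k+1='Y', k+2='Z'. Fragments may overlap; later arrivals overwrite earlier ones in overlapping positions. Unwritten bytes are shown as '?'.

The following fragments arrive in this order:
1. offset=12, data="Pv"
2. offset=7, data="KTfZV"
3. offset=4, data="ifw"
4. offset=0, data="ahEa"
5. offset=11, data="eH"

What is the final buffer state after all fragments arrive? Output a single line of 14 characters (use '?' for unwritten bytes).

Answer: ahEaifwKTfZeHv

Derivation:
Fragment 1: offset=12 data="Pv" -> buffer=????????????Pv
Fragment 2: offset=7 data="KTfZV" -> buffer=???????KTfZVPv
Fragment 3: offset=4 data="ifw" -> buffer=????ifwKTfZVPv
Fragment 4: offset=0 data="ahEa" -> buffer=ahEaifwKTfZVPv
Fragment 5: offset=11 data="eH" -> buffer=ahEaifwKTfZeHv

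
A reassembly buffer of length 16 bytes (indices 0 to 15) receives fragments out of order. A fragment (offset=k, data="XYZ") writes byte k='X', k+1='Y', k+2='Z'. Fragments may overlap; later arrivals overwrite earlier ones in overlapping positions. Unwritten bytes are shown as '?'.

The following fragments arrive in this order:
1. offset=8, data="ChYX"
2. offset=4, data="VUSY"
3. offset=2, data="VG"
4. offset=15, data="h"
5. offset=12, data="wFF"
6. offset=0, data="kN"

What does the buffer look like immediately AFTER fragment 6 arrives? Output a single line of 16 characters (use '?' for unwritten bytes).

Fragment 1: offset=8 data="ChYX" -> buffer=????????ChYX????
Fragment 2: offset=4 data="VUSY" -> buffer=????VUSYChYX????
Fragment 3: offset=2 data="VG" -> buffer=??VGVUSYChYX????
Fragment 4: offset=15 data="h" -> buffer=??VGVUSYChYX???h
Fragment 5: offset=12 data="wFF" -> buffer=??VGVUSYChYXwFFh
Fragment 6: offset=0 data="kN" -> buffer=kNVGVUSYChYXwFFh

Answer: kNVGVUSYChYXwFFh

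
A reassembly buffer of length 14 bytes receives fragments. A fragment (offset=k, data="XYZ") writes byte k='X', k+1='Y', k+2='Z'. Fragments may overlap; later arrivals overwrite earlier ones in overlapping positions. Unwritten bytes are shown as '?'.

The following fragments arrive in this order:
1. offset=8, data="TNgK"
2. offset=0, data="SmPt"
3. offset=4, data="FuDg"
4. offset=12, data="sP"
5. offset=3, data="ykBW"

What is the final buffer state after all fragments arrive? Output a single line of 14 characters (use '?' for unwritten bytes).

Answer: SmPykBWgTNgKsP

Derivation:
Fragment 1: offset=8 data="TNgK" -> buffer=????????TNgK??
Fragment 2: offset=0 data="SmPt" -> buffer=SmPt????TNgK??
Fragment 3: offset=4 data="FuDg" -> buffer=SmPtFuDgTNgK??
Fragment 4: offset=12 data="sP" -> buffer=SmPtFuDgTNgKsP
Fragment 5: offset=3 data="ykBW" -> buffer=SmPykBWgTNgKsP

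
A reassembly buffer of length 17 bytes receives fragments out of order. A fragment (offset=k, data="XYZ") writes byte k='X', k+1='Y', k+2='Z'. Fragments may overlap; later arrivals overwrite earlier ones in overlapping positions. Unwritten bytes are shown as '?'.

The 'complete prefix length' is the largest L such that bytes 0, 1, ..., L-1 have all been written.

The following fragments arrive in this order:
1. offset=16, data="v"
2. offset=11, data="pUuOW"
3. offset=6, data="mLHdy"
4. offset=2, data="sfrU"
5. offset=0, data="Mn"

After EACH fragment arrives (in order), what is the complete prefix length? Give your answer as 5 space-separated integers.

Answer: 0 0 0 0 17

Derivation:
Fragment 1: offset=16 data="v" -> buffer=????????????????v -> prefix_len=0
Fragment 2: offset=11 data="pUuOW" -> buffer=???????????pUuOWv -> prefix_len=0
Fragment 3: offset=6 data="mLHdy" -> buffer=??????mLHdypUuOWv -> prefix_len=0
Fragment 4: offset=2 data="sfrU" -> buffer=??sfrUmLHdypUuOWv -> prefix_len=0
Fragment 5: offset=0 data="Mn" -> buffer=MnsfrUmLHdypUuOWv -> prefix_len=17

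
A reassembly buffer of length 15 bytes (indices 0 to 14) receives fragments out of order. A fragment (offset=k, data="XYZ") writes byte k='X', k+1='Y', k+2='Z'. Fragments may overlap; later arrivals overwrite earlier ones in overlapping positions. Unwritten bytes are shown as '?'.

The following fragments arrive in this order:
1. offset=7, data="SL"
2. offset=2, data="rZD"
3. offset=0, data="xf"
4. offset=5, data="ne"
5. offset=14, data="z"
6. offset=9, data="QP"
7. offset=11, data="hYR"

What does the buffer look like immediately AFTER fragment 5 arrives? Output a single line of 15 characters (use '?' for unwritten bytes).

Fragment 1: offset=7 data="SL" -> buffer=???????SL??????
Fragment 2: offset=2 data="rZD" -> buffer=??rZD??SL??????
Fragment 3: offset=0 data="xf" -> buffer=xfrZD??SL??????
Fragment 4: offset=5 data="ne" -> buffer=xfrZDneSL??????
Fragment 5: offset=14 data="z" -> buffer=xfrZDneSL?????z

Answer: xfrZDneSL?????z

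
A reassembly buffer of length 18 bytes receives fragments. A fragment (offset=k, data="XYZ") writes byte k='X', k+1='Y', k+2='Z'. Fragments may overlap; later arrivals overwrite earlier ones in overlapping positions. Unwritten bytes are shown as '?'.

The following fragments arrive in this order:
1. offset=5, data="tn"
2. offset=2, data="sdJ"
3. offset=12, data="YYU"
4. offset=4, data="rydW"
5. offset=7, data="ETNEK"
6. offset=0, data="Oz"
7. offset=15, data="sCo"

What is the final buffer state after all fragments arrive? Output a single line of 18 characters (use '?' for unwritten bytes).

Fragment 1: offset=5 data="tn" -> buffer=?????tn???????????
Fragment 2: offset=2 data="sdJ" -> buffer=??sdJtn???????????
Fragment 3: offset=12 data="YYU" -> buffer=??sdJtn?????YYU???
Fragment 4: offset=4 data="rydW" -> buffer=??sdrydW????YYU???
Fragment 5: offset=7 data="ETNEK" -> buffer=??sdrydETNEKYYU???
Fragment 6: offset=0 data="Oz" -> buffer=OzsdrydETNEKYYU???
Fragment 7: offset=15 data="sCo" -> buffer=OzsdrydETNEKYYUsCo

Answer: OzsdrydETNEKYYUsCo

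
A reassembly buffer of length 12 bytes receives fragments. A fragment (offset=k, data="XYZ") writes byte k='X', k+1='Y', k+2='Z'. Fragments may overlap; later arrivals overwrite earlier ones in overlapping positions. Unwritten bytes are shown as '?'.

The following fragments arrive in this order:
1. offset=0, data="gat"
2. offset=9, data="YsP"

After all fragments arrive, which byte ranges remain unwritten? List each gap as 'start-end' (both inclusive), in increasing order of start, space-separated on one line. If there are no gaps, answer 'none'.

Answer: 3-8

Derivation:
Fragment 1: offset=0 len=3
Fragment 2: offset=9 len=3
Gaps: 3-8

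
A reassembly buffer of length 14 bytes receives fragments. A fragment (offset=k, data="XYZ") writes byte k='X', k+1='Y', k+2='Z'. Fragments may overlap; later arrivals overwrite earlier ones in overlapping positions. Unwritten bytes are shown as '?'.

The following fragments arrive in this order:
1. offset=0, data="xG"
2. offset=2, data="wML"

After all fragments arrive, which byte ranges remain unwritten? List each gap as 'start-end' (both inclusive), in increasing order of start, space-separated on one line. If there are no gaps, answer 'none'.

Answer: 5-13

Derivation:
Fragment 1: offset=0 len=2
Fragment 2: offset=2 len=3
Gaps: 5-13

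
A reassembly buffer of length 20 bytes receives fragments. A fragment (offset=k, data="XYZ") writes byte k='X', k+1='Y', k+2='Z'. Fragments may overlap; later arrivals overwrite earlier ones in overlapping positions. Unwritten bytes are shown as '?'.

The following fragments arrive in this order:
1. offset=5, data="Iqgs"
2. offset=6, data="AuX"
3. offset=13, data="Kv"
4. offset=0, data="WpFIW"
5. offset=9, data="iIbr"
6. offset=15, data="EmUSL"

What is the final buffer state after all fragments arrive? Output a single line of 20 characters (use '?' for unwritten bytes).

Answer: WpFIWIAuXiIbrKvEmUSL

Derivation:
Fragment 1: offset=5 data="Iqgs" -> buffer=?????Iqgs???????????
Fragment 2: offset=6 data="AuX" -> buffer=?????IAuX???????????
Fragment 3: offset=13 data="Kv" -> buffer=?????IAuX????Kv?????
Fragment 4: offset=0 data="WpFIW" -> buffer=WpFIWIAuX????Kv?????
Fragment 5: offset=9 data="iIbr" -> buffer=WpFIWIAuXiIbrKv?????
Fragment 6: offset=15 data="EmUSL" -> buffer=WpFIWIAuXiIbrKvEmUSL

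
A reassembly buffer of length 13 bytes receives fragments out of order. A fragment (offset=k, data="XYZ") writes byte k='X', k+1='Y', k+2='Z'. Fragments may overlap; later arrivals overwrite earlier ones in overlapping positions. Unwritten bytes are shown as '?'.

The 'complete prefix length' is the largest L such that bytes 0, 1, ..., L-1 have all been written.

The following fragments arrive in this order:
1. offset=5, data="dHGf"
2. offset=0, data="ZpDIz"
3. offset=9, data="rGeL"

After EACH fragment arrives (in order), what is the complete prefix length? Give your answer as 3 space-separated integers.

Fragment 1: offset=5 data="dHGf" -> buffer=?????dHGf???? -> prefix_len=0
Fragment 2: offset=0 data="ZpDIz" -> buffer=ZpDIzdHGf???? -> prefix_len=9
Fragment 3: offset=9 data="rGeL" -> buffer=ZpDIzdHGfrGeL -> prefix_len=13

Answer: 0 9 13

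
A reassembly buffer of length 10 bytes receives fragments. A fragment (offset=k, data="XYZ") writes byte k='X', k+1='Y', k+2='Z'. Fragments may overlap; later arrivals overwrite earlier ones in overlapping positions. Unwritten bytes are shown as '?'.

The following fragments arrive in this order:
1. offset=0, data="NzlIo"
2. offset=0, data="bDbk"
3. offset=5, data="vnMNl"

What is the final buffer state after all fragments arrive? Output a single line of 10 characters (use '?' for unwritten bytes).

Answer: bDbkovnMNl

Derivation:
Fragment 1: offset=0 data="NzlIo" -> buffer=NzlIo?????
Fragment 2: offset=0 data="bDbk" -> buffer=bDbko?????
Fragment 3: offset=5 data="vnMNl" -> buffer=bDbkovnMNl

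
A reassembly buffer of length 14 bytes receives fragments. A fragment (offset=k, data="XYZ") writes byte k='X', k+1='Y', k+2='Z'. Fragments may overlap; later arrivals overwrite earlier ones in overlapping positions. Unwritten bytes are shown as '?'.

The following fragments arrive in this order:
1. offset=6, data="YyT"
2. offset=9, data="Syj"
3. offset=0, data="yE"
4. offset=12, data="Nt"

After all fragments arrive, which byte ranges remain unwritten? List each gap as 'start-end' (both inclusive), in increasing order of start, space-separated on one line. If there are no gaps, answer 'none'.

Fragment 1: offset=6 len=3
Fragment 2: offset=9 len=3
Fragment 3: offset=0 len=2
Fragment 4: offset=12 len=2
Gaps: 2-5

Answer: 2-5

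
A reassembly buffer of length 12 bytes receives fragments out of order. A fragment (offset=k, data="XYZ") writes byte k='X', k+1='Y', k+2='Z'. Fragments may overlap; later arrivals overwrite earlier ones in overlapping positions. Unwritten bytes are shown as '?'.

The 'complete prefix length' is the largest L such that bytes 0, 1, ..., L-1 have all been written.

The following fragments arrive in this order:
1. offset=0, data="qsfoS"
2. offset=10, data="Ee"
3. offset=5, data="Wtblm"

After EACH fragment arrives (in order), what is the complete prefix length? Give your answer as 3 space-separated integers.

Fragment 1: offset=0 data="qsfoS" -> buffer=qsfoS??????? -> prefix_len=5
Fragment 2: offset=10 data="Ee" -> buffer=qsfoS?????Ee -> prefix_len=5
Fragment 3: offset=5 data="Wtblm" -> buffer=qsfoSWtblmEe -> prefix_len=12

Answer: 5 5 12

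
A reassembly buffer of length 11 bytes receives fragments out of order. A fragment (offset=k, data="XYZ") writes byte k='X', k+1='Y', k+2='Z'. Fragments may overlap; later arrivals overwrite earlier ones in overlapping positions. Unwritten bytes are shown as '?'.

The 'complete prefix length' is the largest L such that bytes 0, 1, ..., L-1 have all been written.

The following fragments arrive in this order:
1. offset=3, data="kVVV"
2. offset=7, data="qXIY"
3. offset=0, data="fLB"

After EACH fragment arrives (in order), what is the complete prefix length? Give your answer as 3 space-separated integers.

Fragment 1: offset=3 data="kVVV" -> buffer=???kVVV???? -> prefix_len=0
Fragment 2: offset=7 data="qXIY" -> buffer=???kVVVqXIY -> prefix_len=0
Fragment 3: offset=0 data="fLB" -> buffer=fLBkVVVqXIY -> prefix_len=11

Answer: 0 0 11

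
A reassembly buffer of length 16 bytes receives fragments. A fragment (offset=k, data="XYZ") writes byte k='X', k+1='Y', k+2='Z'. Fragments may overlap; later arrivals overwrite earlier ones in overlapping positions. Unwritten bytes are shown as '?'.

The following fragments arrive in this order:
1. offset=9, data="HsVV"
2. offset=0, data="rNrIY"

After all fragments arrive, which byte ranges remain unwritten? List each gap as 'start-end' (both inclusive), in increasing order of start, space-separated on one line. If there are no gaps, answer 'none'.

Fragment 1: offset=9 len=4
Fragment 2: offset=0 len=5
Gaps: 5-8 13-15

Answer: 5-8 13-15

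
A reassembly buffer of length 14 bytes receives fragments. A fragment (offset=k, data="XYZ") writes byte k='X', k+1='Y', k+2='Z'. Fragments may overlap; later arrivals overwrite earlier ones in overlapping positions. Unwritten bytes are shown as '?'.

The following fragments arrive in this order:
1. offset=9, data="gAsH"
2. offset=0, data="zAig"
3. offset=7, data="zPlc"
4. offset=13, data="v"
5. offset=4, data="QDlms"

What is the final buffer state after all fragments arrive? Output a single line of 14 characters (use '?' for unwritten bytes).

Fragment 1: offset=9 data="gAsH" -> buffer=?????????gAsH?
Fragment 2: offset=0 data="zAig" -> buffer=zAig?????gAsH?
Fragment 3: offset=7 data="zPlc" -> buffer=zAig???zPlcsH?
Fragment 4: offset=13 data="v" -> buffer=zAig???zPlcsHv
Fragment 5: offset=4 data="QDlms" -> buffer=zAigQDlmslcsHv

Answer: zAigQDlmslcsHv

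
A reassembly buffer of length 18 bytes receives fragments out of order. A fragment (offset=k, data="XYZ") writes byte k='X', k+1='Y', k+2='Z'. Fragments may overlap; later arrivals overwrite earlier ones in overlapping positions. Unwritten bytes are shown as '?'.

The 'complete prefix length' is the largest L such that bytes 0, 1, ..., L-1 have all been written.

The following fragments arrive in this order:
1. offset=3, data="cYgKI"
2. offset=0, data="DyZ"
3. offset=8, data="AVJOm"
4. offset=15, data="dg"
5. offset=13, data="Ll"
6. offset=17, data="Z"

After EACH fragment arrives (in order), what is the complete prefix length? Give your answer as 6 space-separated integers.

Answer: 0 8 13 13 17 18

Derivation:
Fragment 1: offset=3 data="cYgKI" -> buffer=???cYgKI?????????? -> prefix_len=0
Fragment 2: offset=0 data="DyZ" -> buffer=DyZcYgKI?????????? -> prefix_len=8
Fragment 3: offset=8 data="AVJOm" -> buffer=DyZcYgKIAVJOm????? -> prefix_len=13
Fragment 4: offset=15 data="dg" -> buffer=DyZcYgKIAVJOm??dg? -> prefix_len=13
Fragment 5: offset=13 data="Ll" -> buffer=DyZcYgKIAVJOmLldg? -> prefix_len=17
Fragment 6: offset=17 data="Z" -> buffer=DyZcYgKIAVJOmLldgZ -> prefix_len=18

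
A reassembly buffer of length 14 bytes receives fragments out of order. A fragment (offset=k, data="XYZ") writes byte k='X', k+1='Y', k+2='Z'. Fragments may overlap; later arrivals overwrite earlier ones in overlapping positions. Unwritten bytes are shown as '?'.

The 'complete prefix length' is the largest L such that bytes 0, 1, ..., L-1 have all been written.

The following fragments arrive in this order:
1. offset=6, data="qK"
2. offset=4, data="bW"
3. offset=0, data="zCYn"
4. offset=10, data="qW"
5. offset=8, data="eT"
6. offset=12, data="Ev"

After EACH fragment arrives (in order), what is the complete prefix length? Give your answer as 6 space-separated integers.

Answer: 0 0 8 8 12 14

Derivation:
Fragment 1: offset=6 data="qK" -> buffer=??????qK?????? -> prefix_len=0
Fragment 2: offset=4 data="bW" -> buffer=????bWqK?????? -> prefix_len=0
Fragment 3: offset=0 data="zCYn" -> buffer=zCYnbWqK?????? -> prefix_len=8
Fragment 4: offset=10 data="qW" -> buffer=zCYnbWqK??qW?? -> prefix_len=8
Fragment 5: offset=8 data="eT" -> buffer=zCYnbWqKeTqW?? -> prefix_len=12
Fragment 6: offset=12 data="Ev" -> buffer=zCYnbWqKeTqWEv -> prefix_len=14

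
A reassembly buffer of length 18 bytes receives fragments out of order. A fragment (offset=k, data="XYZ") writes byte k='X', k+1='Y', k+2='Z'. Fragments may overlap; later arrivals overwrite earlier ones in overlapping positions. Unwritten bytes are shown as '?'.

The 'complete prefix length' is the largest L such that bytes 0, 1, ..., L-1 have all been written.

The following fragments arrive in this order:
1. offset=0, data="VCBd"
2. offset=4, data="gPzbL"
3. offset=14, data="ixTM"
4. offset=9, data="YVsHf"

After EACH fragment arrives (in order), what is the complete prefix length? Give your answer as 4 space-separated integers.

Answer: 4 9 9 18

Derivation:
Fragment 1: offset=0 data="VCBd" -> buffer=VCBd?????????????? -> prefix_len=4
Fragment 2: offset=4 data="gPzbL" -> buffer=VCBdgPzbL????????? -> prefix_len=9
Fragment 3: offset=14 data="ixTM" -> buffer=VCBdgPzbL?????ixTM -> prefix_len=9
Fragment 4: offset=9 data="YVsHf" -> buffer=VCBdgPzbLYVsHfixTM -> prefix_len=18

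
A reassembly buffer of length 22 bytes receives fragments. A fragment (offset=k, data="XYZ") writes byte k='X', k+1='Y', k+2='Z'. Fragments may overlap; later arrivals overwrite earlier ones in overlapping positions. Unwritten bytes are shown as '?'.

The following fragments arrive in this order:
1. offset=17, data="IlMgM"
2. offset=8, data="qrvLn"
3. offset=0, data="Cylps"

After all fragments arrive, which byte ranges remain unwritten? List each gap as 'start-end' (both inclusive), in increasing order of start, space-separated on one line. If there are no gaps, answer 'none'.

Fragment 1: offset=17 len=5
Fragment 2: offset=8 len=5
Fragment 3: offset=0 len=5
Gaps: 5-7 13-16

Answer: 5-7 13-16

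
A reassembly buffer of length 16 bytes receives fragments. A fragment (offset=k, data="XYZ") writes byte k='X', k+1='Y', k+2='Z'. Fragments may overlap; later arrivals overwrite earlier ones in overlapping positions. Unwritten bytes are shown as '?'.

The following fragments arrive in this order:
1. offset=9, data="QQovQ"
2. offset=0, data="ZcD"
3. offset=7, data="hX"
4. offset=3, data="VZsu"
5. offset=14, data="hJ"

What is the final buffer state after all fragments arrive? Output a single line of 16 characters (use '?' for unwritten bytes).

Answer: ZcDVZsuhXQQovQhJ

Derivation:
Fragment 1: offset=9 data="QQovQ" -> buffer=?????????QQovQ??
Fragment 2: offset=0 data="ZcD" -> buffer=ZcD??????QQovQ??
Fragment 3: offset=7 data="hX" -> buffer=ZcD????hXQQovQ??
Fragment 4: offset=3 data="VZsu" -> buffer=ZcDVZsuhXQQovQ??
Fragment 5: offset=14 data="hJ" -> buffer=ZcDVZsuhXQQovQhJ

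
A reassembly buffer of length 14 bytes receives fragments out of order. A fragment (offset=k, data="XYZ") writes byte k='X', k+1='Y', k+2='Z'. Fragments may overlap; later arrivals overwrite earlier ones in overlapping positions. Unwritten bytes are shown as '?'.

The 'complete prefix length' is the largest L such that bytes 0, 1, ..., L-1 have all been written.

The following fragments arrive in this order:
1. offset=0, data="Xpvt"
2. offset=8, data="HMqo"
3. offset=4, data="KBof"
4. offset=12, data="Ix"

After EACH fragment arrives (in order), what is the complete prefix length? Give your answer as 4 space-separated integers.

Fragment 1: offset=0 data="Xpvt" -> buffer=Xpvt?????????? -> prefix_len=4
Fragment 2: offset=8 data="HMqo" -> buffer=Xpvt????HMqo?? -> prefix_len=4
Fragment 3: offset=4 data="KBof" -> buffer=XpvtKBofHMqo?? -> prefix_len=12
Fragment 4: offset=12 data="Ix" -> buffer=XpvtKBofHMqoIx -> prefix_len=14

Answer: 4 4 12 14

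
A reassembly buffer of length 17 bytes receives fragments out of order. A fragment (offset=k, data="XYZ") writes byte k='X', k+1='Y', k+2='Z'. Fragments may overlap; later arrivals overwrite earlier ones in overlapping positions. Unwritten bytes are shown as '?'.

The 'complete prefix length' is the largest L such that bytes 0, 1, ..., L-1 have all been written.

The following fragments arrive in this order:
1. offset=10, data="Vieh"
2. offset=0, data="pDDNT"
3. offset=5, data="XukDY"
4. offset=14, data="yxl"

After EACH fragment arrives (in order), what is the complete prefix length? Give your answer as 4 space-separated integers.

Answer: 0 5 14 17

Derivation:
Fragment 1: offset=10 data="Vieh" -> buffer=??????????Vieh??? -> prefix_len=0
Fragment 2: offset=0 data="pDDNT" -> buffer=pDDNT?????Vieh??? -> prefix_len=5
Fragment 3: offset=5 data="XukDY" -> buffer=pDDNTXukDYVieh??? -> prefix_len=14
Fragment 4: offset=14 data="yxl" -> buffer=pDDNTXukDYViehyxl -> prefix_len=17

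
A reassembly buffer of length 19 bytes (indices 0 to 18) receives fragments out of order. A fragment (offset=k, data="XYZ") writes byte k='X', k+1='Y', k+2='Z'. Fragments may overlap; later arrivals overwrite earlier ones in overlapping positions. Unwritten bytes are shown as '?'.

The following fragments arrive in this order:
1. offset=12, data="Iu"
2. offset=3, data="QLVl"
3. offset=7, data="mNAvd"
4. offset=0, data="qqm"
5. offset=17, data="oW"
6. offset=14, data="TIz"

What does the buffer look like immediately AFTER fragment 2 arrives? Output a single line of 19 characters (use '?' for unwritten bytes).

Answer: ???QLVl?????Iu?????

Derivation:
Fragment 1: offset=12 data="Iu" -> buffer=????????????Iu?????
Fragment 2: offset=3 data="QLVl" -> buffer=???QLVl?????Iu?????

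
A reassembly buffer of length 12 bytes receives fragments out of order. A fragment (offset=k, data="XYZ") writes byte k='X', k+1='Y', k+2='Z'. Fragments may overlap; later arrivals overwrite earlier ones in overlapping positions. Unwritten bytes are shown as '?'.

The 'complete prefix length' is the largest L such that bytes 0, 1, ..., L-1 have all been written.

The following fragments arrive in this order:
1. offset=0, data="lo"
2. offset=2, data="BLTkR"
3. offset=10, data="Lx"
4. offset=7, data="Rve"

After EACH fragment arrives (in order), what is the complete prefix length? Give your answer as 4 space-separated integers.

Answer: 2 7 7 12

Derivation:
Fragment 1: offset=0 data="lo" -> buffer=lo?????????? -> prefix_len=2
Fragment 2: offset=2 data="BLTkR" -> buffer=loBLTkR????? -> prefix_len=7
Fragment 3: offset=10 data="Lx" -> buffer=loBLTkR???Lx -> prefix_len=7
Fragment 4: offset=7 data="Rve" -> buffer=loBLTkRRveLx -> prefix_len=12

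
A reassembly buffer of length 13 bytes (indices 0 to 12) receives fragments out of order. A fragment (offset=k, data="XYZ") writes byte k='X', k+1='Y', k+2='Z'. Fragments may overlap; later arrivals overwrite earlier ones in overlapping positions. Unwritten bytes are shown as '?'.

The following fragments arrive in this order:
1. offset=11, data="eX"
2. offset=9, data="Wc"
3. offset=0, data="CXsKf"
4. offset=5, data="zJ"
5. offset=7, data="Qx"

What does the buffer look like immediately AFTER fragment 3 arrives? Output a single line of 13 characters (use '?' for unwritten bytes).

Answer: CXsKf????WceX

Derivation:
Fragment 1: offset=11 data="eX" -> buffer=???????????eX
Fragment 2: offset=9 data="Wc" -> buffer=?????????WceX
Fragment 3: offset=0 data="CXsKf" -> buffer=CXsKf????WceX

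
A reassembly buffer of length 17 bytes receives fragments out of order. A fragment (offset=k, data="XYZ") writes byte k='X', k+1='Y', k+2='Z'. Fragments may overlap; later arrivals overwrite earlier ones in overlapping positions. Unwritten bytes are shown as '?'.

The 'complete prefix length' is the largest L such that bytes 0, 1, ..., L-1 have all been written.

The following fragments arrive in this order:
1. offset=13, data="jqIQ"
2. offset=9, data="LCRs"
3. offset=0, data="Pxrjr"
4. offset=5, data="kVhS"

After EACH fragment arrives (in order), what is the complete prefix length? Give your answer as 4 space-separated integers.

Fragment 1: offset=13 data="jqIQ" -> buffer=?????????????jqIQ -> prefix_len=0
Fragment 2: offset=9 data="LCRs" -> buffer=?????????LCRsjqIQ -> prefix_len=0
Fragment 3: offset=0 data="Pxrjr" -> buffer=Pxrjr????LCRsjqIQ -> prefix_len=5
Fragment 4: offset=5 data="kVhS" -> buffer=PxrjrkVhSLCRsjqIQ -> prefix_len=17

Answer: 0 0 5 17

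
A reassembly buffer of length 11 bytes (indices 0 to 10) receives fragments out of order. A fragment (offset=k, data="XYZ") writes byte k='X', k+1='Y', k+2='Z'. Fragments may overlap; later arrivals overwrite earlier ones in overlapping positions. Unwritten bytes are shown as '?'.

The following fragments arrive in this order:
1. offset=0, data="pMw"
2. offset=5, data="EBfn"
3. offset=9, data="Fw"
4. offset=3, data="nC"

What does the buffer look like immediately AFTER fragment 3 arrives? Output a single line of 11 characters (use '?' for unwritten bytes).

Answer: pMw??EBfnFw

Derivation:
Fragment 1: offset=0 data="pMw" -> buffer=pMw????????
Fragment 2: offset=5 data="EBfn" -> buffer=pMw??EBfn??
Fragment 3: offset=9 data="Fw" -> buffer=pMw??EBfnFw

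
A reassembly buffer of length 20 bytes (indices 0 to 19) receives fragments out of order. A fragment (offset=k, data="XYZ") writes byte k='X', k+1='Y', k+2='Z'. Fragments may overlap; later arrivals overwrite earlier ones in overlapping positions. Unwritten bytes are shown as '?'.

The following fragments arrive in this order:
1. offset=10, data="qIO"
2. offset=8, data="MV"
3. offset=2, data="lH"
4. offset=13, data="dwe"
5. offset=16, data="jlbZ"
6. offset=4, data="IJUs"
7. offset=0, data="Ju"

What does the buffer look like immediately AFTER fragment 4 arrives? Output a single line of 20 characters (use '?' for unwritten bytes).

Answer: ??lH????MVqIOdwe????

Derivation:
Fragment 1: offset=10 data="qIO" -> buffer=??????????qIO???????
Fragment 2: offset=8 data="MV" -> buffer=????????MVqIO???????
Fragment 3: offset=2 data="lH" -> buffer=??lH????MVqIO???????
Fragment 4: offset=13 data="dwe" -> buffer=??lH????MVqIOdwe????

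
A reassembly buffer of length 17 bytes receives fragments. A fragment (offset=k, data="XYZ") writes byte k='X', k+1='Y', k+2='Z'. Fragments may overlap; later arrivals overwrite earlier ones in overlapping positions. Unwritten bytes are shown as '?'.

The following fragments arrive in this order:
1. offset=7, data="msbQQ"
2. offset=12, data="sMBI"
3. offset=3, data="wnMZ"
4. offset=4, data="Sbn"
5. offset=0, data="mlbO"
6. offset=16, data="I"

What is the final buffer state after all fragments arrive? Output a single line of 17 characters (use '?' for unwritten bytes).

Fragment 1: offset=7 data="msbQQ" -> buffer=???????msbQQ?????
Fragment 2: offset=12 data="sMBI" -> buffer=???????msbQQsMBI?
Fragment 3: offset=3 data="wnMZ" -> buffer=???wnMZmsbQQsMBI?
Fragment 4: offset=4 data="Sbn" -> buffer=???wSbnmsbQQsMBI?
Fragment 5: offset=0 data="mlbO" -> buffer=mlbOSbnmsbQQsMBI?
Fragment 6: offset=16 data="I" -> buffer=mlbOSbnmsbQQsMBII

Answer: mlbOSbnmsbQQsMBII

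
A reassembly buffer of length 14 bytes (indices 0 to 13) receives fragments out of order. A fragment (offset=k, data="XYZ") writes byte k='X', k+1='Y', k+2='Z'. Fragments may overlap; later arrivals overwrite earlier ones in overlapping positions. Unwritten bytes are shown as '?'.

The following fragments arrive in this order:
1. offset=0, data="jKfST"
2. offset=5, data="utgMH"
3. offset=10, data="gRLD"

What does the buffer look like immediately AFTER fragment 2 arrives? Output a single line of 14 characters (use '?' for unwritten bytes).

Answer: jKfSTutgMH????

Derivation:
Fragment 1: offset=0 data="jKfST" -> buffer=jKfST?????????
Fragment 2: offset=5 data="utgMH" -> buffer=jKfSTutgMH????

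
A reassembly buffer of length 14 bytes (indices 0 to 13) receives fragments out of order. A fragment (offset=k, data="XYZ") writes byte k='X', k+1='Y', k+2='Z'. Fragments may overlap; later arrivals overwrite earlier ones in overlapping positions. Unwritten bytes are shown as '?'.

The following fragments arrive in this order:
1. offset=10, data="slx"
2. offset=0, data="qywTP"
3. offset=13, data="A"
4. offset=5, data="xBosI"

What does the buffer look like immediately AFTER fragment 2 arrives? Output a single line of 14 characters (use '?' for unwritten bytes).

Fragment 1: offset=10 data="slx" -> buffer=??????????slx?
Fragment 2: offset=0 data="qywTP" -> buffer=qywTP?????slx?

Answer: qywTP?????slx?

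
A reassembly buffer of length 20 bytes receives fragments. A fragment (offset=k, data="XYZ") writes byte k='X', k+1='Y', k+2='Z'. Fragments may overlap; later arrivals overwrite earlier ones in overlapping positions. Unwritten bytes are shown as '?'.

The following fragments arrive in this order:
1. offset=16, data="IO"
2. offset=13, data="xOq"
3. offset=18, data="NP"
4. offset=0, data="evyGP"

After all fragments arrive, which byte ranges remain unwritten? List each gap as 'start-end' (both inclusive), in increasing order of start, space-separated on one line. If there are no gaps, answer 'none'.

Fragment 1: offset=16 len=2
Fragment 2: offset=13 len=3
Fragment 3: offset=18 len=2
Fragment 4: offset=0 len=5
Gaps: 5-12

Answer: 5-12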